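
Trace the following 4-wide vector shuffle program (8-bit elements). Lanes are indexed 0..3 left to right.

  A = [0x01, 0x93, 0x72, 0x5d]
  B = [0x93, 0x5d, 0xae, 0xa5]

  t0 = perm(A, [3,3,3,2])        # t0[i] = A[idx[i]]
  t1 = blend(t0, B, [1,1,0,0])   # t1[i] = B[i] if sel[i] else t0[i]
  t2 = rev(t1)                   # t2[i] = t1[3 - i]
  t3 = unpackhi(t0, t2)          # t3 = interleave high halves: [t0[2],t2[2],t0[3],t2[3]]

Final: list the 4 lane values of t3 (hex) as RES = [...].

RES = [ 0x5d  0x5d  0x72  0x93 ]

  t0: 5d 5d 5d 72
  t1: 93 5d 5d 72
  t2: 72 5d 5d 93
  t3: 5d 5d 72 93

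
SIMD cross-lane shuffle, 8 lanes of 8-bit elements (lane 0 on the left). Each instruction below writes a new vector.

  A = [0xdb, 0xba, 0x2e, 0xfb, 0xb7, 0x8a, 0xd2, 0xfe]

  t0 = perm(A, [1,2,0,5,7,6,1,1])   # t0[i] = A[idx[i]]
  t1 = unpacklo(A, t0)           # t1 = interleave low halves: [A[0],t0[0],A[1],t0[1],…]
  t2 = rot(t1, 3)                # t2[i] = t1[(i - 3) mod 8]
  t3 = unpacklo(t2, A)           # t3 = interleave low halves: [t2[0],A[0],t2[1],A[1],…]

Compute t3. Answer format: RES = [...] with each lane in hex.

→ t0 |ba|2e|db|8a|fe|d2|ba|ba|
→ t1 |db|ba|ba|2e|2e|db|fb|8a|
→ t2 |db|fb|8a|db|ba|ba|2e|2e|
→ t3 |db|db|fb|ba|8a|2e|db|fb|

RES = [ 0xdb  0xdb  0xfb  0xba  0x8a  0x2e  0xdb  0xfb ]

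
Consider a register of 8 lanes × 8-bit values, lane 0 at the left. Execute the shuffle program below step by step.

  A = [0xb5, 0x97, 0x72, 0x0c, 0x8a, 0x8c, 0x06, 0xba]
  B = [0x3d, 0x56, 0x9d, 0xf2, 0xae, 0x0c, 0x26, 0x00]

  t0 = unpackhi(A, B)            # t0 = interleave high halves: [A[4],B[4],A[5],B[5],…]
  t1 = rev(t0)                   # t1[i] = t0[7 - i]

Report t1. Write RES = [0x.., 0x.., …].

RES = [ 0x00  0xba  0x26  0x06  0x0c  0x8c  0xae  0x8a ]

  t0: 8a ae 8c 0c 06 26 ba 00
  t1: 00 ba 26 06 0c 8c ae 8a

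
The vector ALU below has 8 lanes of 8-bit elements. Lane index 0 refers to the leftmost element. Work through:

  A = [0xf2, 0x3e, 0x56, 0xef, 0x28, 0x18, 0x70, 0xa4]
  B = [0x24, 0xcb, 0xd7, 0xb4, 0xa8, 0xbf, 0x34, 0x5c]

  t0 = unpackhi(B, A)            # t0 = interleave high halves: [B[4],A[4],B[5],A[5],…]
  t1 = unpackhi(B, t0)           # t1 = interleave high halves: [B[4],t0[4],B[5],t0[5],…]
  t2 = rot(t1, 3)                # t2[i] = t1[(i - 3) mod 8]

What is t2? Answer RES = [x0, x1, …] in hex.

RES = [0x5c, 0x5c, 0xa4, 0xa8, 0x34, 0xbf, 0x70, 0x34]

  t0: a8 28 bf 18 34 70 5c a4
  t1: a8 34 bf 70 34 5c 5c a4
  t2: 5c 5c a4 a8 34 bf 70 34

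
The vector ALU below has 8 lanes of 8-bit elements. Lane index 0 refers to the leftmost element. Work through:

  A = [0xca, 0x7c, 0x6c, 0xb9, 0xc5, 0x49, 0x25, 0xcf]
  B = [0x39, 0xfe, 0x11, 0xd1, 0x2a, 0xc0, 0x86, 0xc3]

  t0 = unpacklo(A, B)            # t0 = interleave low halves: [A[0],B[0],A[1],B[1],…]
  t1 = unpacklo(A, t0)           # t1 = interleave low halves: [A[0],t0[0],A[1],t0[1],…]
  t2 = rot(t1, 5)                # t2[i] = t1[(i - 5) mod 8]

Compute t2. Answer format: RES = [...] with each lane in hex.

→ t0 |ca|39|7c|fe|6c|11|b9|d1|
→ t1 |ca|ca|7c|39|6c|7c|b9|fe|
→ t2 |39|6c|7c|b9|fe|ca|ca|7c|

RES = [ 0x39  0x6c  0x7c  0xb9  0xfe  0xca  0xca  0x7c ]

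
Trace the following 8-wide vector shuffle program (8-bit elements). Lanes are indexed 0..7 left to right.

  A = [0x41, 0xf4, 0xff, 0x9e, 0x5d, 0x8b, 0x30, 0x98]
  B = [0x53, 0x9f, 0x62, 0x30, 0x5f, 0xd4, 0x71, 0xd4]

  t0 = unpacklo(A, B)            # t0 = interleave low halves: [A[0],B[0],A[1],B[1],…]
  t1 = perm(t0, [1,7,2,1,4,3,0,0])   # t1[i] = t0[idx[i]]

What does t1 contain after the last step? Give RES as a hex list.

→ t0 |41|53|f4|9f|ff|62|9e|30|
→ t1 |53|30|f4|53|ff|9f|41|41|

RES = [ 0x53  0x30  0xf4  0x53  0xff  0x9f  0x41  0x41 ]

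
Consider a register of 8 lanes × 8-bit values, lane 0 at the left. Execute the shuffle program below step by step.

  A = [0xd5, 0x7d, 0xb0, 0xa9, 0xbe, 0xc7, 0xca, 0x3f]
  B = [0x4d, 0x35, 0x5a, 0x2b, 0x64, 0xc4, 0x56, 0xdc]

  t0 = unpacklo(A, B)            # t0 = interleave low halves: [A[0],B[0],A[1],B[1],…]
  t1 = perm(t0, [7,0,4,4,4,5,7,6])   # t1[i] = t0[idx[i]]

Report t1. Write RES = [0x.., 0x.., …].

RES = [0x2b, 0xd5, 0xb0, 0xb0, 0xb0, 0x5a, 0x2b, 0xa9]

t0 = [0xd5, 0x4d, 0x7d, 0x35, 0xb0, 0x5a, 0xa9, 0x2b]
t1 = [0x2b, 0xd5, 0xb0, 0xb0, 0xb0, 0x5a, 0x2b, 0xa9]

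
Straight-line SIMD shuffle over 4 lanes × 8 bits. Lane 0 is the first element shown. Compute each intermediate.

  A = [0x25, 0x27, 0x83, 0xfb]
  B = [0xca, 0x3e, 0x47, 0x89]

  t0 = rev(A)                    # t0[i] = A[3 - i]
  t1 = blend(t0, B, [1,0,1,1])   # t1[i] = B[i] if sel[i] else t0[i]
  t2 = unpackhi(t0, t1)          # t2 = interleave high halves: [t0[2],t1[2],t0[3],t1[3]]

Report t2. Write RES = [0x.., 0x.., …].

→ t0 |fb|83|27|25|
→ t1 |ca|83|47|89|
→ t2 |27|47|25|89|

RES = [ 0x27  0x47  0x25  0x89 ]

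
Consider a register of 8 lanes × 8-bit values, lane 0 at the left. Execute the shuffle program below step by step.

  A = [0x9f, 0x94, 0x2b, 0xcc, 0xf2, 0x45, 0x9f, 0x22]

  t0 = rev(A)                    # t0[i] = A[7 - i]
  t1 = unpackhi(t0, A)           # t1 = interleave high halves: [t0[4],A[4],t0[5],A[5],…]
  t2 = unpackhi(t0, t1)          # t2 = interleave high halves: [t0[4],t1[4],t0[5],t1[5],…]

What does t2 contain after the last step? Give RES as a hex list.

→ t0 |22|9f|45|f2|cc|2b|94|9f|
→ t1 |cc|f2|2b|45|94|9f|9f|22|
→ t2 |cc|94|2b|9f|94|9f|9f|22|

RES = [ 0xcc  0x94  0x2b  0x9f  0x94  0x9f  0x9f  0x22 ]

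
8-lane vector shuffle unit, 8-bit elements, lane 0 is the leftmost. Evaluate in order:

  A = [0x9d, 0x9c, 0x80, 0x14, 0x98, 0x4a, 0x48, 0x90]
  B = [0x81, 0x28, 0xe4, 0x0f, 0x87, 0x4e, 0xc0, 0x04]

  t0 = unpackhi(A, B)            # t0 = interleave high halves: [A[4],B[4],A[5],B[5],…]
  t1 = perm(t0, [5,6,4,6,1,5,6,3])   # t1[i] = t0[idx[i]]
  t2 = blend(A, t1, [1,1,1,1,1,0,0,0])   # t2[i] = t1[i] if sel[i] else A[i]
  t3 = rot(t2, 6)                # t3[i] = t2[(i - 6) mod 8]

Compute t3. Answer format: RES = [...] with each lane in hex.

t0 = [0x98, 0x87, 0x4a, 0x4e, 0x48, 0xc0, 0x90, 0x04]
t1 = [0xc0, 0x90, 0x48, 0x90, 0x87, 0xc0, 0x90, 0x4e]
t2 = [0xc0, 0x90, 0x48, 0x90, 0x87, 0x4a, 0x48, 0x90]
t3 = [0x48, 0x90, 0x87, 0x4a, 0x48, 0x90, 0xc0, 0x90]

RES = [0x48, 0x90, 0x87, 0x4a, 0x48, 0x90, 0xc0, 0x90]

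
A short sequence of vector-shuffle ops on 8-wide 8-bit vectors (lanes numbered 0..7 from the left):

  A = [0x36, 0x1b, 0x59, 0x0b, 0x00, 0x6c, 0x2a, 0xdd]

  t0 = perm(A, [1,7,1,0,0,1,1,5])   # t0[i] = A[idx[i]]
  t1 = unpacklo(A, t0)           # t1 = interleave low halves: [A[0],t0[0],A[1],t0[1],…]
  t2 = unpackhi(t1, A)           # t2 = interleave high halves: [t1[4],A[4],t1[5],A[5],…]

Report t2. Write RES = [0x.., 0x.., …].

RES = [0x59, 0x00, 0x1b, 0x6c, 0x0b, 0x2a, 0x36, 0xdd]

  t0: 1b dd 1b 36 36 1b 1b 6c
  t1: 36 1b 1b dd 59 1b 0b 36
  t2: 59 00 1b 6c 0b 2a 36 dd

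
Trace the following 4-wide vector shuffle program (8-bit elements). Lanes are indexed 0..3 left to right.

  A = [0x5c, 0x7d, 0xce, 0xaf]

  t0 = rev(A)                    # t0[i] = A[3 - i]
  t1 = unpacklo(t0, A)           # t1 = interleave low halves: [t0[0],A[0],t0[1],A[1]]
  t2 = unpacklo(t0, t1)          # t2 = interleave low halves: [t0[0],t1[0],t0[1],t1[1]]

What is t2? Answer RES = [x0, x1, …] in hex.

→ t0 |af|ce|7d|5c|
→ t1 |af|5c|ce|7d|
→ t2 |af|af|ce|5c|

RES = [ 0xaf  0xaf  0xce  0x5c ]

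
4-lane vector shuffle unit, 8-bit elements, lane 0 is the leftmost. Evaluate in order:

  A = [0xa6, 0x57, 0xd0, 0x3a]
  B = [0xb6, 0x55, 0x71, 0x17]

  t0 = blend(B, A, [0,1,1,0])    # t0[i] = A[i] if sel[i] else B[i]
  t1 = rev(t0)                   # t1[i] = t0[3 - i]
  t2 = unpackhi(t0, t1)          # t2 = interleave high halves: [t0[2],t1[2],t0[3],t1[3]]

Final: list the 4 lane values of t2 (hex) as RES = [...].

RES = [ 0xd0  0x57  0x17  0xb6 ]

→ t0 |b6|57|d0|17|
→ t1 |17|d0|57|b6|
→ t2 |d0|57|17|b6|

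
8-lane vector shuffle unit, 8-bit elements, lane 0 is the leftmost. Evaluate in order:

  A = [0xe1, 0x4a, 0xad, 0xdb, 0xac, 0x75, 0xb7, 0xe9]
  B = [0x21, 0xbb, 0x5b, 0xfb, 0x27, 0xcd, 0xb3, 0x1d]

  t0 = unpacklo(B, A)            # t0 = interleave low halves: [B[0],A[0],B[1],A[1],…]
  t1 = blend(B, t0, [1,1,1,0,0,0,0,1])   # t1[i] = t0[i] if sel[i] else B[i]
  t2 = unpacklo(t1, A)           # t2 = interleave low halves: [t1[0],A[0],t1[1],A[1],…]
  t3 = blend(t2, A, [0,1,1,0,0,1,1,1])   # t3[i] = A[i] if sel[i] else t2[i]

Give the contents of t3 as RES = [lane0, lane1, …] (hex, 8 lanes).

RES = [0x21, 0x4a, 0xad, 0x4a, 0xbb, 0x75, 0xb7, 0xe9]

→ t0 |21|e1|bb|4a|5b|ad|fb|db|
→ t1 |21|e1|bb|fb|27|cd|b3|db|
→ t2 |21|e1|e1|4a|bb|ad|fb|db|
→ t3 |21|4a|ad|4a|bb|75|b7|e9|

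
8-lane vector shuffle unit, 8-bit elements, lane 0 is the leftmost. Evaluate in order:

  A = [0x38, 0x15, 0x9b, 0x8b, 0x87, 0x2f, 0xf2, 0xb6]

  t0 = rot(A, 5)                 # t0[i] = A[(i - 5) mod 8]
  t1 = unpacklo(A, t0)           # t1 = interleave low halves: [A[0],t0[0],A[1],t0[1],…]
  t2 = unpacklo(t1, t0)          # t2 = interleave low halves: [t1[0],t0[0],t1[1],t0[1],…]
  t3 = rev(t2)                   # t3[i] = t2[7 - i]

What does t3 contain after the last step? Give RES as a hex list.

RES = [0xf2, 0x87, 0x2f, 0x15, 0x87, 0x8b, 0x8b, 0x38]

  t0: 8b 87 2f f2 b6 38 15 9b
  t1: 38 8b 15 87 9b 2f 8b f2
  t2: 38 8b 8b 87 15 2f 87 f2
  t3: f2 87 2f 15 87 8b 8b 38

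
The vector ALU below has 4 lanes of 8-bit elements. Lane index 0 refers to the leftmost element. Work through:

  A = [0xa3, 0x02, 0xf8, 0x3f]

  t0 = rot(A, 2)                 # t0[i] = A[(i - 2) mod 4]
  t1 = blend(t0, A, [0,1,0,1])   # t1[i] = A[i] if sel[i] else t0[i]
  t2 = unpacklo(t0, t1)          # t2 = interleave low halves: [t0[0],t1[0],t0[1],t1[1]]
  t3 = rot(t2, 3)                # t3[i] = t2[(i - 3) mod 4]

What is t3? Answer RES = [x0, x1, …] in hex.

RES = [0xf8, 0x3f, 0x02, 0xf8]

→ t0 |f8|3f|a3|02|
→ t1 |f8|02|a3|3f|
→ t2 |f8|f8|3f|02|
→ t3 |f8|3f|02|f8|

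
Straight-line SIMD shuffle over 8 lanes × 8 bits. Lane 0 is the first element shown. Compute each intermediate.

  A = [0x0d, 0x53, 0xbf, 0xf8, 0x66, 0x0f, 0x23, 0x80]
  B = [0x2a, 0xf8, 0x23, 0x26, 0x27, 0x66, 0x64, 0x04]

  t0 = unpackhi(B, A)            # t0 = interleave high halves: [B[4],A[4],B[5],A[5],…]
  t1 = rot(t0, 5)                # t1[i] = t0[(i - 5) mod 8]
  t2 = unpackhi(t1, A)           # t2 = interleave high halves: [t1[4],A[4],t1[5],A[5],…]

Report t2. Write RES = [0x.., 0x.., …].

  t0: 27 66 66 0f 64 23 04 80
  t1: 0f 64 23 04 80 27 66 66
  t2: 80 66 27 0f 66 23 66 80

RES = [ 0x80  0x66  0x27  0x0f  0x66  0x23  0x66  0x80 ]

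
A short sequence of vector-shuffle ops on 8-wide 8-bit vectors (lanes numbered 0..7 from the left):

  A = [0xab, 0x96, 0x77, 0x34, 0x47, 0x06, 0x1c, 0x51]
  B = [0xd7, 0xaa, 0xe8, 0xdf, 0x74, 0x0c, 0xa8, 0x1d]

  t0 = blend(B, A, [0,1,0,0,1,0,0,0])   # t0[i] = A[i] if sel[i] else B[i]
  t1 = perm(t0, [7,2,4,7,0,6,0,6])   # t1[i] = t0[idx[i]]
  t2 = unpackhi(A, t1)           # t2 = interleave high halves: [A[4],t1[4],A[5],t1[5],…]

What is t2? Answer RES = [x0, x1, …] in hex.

→ t0 |d7|96|e8|df|47|0c|a8|1d|
→ t1 |1d|e8|47|1d|d7|a8|d7|a8|
→ t2 |47|d7|06|a8|1c|d7|51|a8|

RES = [ 0x47  0xd7  0x06  0xa8  0x1c  0xd7  0x51  0xa8 ]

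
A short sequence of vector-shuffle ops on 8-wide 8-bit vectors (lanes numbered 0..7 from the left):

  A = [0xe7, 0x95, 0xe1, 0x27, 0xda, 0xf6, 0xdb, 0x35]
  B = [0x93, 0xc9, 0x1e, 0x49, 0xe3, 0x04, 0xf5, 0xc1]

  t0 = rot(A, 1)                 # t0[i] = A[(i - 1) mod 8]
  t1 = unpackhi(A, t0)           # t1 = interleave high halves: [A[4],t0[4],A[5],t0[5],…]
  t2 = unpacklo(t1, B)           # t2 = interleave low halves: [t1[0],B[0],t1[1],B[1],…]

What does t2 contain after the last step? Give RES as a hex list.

RES = [0xda, 0x93, 0x27, 0xc9, 0xf6, 0x1e, 0xda, 0x49]

→ t0 |35|e7|95|e1|27|da|f6|db|
→ t1 |da|27|f6|da|db|f6|35|db|
→ t2 |da|93|27|c9|f6|1e|da|49|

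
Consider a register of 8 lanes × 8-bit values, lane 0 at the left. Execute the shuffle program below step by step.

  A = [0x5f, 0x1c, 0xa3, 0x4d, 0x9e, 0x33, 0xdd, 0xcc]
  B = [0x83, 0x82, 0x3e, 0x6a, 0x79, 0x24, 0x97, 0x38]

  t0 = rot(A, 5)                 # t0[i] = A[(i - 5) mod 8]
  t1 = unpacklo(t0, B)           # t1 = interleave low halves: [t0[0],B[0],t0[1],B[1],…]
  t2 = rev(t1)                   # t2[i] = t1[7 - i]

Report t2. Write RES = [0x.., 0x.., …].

t0 = [0x4d, 0x9e, 0x33, 0xdd, 0xcc, 0x5f, 0x1c, 0xa3]
t1 = [0x4d, 0x83, 0x9e, 0x82, 0x33, 0x3e, 0xdd, 0x6a]
t2 = [0x6a, 0xdd, 0x3e, 0x33, 0x82, 0x9e, 0x83, 0x4d]

RES = [0x6a, 0xdd, 0x3e, 0x33, 0x82, 0x9e, 0x83, 0x4d]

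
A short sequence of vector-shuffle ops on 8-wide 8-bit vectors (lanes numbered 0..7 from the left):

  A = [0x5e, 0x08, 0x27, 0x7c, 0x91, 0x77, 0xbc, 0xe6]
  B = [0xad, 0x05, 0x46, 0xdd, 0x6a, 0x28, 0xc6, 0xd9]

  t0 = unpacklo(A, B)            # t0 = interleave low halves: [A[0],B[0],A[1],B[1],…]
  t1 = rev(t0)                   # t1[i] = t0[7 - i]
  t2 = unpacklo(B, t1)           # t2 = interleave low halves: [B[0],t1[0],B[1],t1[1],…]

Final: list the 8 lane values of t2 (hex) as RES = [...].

RES = [ 0xad  0xdd  0x05  0x7c  0x46  0x46  0xdd  0x27 ]

t0 = [0x5e, 0xad, 0x08, 0x05, 0x27, 0x46, 0x7c, 0xdd]
t1 = [0xdd, 0x7c, 0x46, 0x27, 0x05, 0x08, 0xad, 0x5e]
t2 = [0xad, 0xdd, 0x05, 0x7c, 0x46, 0x46, 0xdd, 0x27]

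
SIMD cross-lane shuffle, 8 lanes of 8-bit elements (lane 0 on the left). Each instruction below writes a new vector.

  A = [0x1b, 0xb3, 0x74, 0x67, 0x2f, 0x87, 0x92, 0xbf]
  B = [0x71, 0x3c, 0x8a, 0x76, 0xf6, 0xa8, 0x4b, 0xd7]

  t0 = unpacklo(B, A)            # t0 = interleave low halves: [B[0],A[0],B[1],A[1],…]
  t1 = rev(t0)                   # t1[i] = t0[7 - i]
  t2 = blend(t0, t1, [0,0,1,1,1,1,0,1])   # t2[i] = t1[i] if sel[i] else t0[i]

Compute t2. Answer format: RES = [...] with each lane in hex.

→ t0 |71|1b|3c|b3|8a|74|76|67|
→ t1 |67|76|74|8a|b3|3c|1b|71|
→ t2 |71|1b|74|8a|b3|3c|76|71|

RES = [ 0x71  0x1b  0x74  0x8a  0xb3  0x3c  0x76  0x71 ]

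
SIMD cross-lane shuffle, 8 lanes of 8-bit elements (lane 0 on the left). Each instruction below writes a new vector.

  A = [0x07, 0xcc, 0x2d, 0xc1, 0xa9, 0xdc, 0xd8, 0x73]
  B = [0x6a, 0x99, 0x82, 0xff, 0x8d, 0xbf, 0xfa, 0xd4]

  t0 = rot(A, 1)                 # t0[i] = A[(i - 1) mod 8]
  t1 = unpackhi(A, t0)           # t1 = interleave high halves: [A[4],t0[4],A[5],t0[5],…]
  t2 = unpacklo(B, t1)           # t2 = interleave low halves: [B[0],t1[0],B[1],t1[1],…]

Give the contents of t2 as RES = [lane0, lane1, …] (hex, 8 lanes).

RES = [ 0x6a  0xa9  0x99  0xc1  0x82  0xdc  0xff  0xa9 ]

→ t0 |73|07|cc|2d|c1|a9|dc|d8|
→ t1 |a9|c1|dc|a9|d8|dc|73|d8|
→ t2 |6a|a9|99|c1|82|dc|ff|a9|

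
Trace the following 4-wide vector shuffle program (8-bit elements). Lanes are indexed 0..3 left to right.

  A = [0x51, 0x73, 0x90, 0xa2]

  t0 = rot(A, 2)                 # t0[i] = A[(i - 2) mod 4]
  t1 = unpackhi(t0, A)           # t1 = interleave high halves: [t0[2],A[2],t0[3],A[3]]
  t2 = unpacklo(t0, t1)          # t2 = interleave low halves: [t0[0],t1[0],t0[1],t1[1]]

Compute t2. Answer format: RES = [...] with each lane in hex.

RES = [ 0x90  0x51  0xa2  0x90 ]

t0 = [0x90, 0xa2, 0x51, 0x73]
t1 = [0x51, 0x90, 0x73, 0xa2]
t2 = [0x90, 0x51, 0xa2, 0x90]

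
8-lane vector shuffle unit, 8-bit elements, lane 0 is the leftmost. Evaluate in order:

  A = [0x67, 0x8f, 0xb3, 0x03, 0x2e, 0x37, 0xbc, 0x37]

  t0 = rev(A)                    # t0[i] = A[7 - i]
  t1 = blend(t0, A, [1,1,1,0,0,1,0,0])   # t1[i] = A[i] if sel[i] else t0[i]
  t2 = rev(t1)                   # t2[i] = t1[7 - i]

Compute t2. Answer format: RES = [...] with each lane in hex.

RES = [0x67, 0x8f, 0x37, 0x03, 0x2e, 0xb3, 0x8f, 0x67]

t0 = [0x37, 0xbc, 0x37, 0x2e, 0x03, 0xb3, 0x8f, 0x67]
t1 = [0x67, 0x8f, 0xb3, 0x2e, 0x03, 0x37, 0x8f, 0x67]
t2 = [0x67, 0x8f, 0x37, 0x03, 0x2e, 0xb3, 0x8f, 0x67]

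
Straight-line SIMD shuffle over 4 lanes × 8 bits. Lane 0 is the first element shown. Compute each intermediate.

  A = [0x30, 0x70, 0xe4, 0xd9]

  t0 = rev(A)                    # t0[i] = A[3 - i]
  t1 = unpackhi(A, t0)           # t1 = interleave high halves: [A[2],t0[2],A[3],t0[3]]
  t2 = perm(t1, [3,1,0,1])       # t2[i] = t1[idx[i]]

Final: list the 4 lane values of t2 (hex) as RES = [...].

t0 = [0xd9, 0xe4, 0x70, 0x30]
t1 = [0xe4, 0x70, 0xd9, 0x30]
t2 = [0x30, 0x70, 0xe4, 0x70]

RES = [0x30, 0x70, 0xe4, 0x70]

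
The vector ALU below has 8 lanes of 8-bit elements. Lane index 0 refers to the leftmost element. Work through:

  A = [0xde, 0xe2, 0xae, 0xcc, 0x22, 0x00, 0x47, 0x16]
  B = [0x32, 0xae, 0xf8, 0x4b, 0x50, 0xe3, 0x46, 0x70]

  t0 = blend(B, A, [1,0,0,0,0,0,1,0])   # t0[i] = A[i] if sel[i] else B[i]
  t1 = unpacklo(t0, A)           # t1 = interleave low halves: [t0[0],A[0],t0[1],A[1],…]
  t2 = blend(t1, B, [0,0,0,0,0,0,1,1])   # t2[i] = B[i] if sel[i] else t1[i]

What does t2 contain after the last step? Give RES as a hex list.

RES = [ 0xde  0xde  0xae  0xe2  0xf8  0xae  0x46  0x70 ]

  t0: de ae f8 4b 50 e3 47 70
  t1: de de ae e2 f8 ae 4b cc
  t2: de de ae e2 f8 ae 46 70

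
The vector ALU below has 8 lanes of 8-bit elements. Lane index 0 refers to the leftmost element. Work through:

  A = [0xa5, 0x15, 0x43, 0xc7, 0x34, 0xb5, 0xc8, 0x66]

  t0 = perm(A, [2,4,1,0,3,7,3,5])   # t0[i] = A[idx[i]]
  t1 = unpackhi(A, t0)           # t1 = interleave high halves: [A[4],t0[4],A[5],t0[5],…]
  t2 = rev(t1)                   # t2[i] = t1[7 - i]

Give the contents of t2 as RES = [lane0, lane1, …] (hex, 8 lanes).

→ t0 |43|34|15|a5|c7|66|c7|b5|
→ t1 |34|c7|b5|66|c8|c7|66|b5|
→ t2 |b5|66|c7|c8|66|b5|c7|34|

RES = [ 0xb5  0x66  0xc7  0xc8  0x66  0xb5  0xc7  0x34 ]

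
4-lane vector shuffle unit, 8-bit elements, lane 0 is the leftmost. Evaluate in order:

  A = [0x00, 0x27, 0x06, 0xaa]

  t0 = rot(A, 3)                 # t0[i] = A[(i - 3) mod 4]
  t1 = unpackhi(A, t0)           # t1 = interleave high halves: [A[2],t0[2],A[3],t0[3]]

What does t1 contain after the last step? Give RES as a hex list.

  t0: 27 06 aa 00
  t1: 06 aa aa 00

RES = [ 0x06  0xaa  0xaa  0x00 ]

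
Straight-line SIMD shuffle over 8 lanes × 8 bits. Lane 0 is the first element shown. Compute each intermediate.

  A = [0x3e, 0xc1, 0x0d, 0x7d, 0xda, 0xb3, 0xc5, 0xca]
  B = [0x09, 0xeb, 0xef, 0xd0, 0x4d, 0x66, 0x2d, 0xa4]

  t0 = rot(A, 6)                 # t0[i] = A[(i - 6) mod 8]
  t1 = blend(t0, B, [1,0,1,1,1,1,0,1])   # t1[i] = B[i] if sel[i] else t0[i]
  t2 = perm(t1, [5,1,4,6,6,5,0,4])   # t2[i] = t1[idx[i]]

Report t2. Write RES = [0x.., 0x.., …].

RES = [0x66, 0x7d, 0x4d, 0x3e, 0x3e, 0x66, 0x09, 0x4d]

  t0: 0d 7d da b3 c5 ca 3e c1
  t1: 09 7d ef d0 4d 66 3e a4
  t2: 66 7d 4d 3e 3e 66 09 4d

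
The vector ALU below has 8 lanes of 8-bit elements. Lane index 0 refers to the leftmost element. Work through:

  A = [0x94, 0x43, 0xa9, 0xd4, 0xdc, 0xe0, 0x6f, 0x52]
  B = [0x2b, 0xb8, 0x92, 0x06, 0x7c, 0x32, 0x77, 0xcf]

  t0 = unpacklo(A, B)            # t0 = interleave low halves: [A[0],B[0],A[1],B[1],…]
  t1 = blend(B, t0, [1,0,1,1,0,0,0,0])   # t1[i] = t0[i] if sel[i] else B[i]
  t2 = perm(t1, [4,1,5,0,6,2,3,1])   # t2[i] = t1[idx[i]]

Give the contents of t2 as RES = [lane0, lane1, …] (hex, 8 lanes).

RES = [0x7c, 0xb8, 0x32, 0x94, 0x77, 0x43, 0xb8, 0xb8]

t0 = [0x94, 0x2b, 0x43, 0xb8, 0xa9, 0x92, 0xd4, 0x06]
t1 = [0x94, 0xb8, 0x43, 0xb8, 0x7c, 0x32, 0x77, 0xcf]
t2 = [0x7c, 0xb8, 0x32, 0x94, 0x77, 0x43, 0xb8, 0xb8]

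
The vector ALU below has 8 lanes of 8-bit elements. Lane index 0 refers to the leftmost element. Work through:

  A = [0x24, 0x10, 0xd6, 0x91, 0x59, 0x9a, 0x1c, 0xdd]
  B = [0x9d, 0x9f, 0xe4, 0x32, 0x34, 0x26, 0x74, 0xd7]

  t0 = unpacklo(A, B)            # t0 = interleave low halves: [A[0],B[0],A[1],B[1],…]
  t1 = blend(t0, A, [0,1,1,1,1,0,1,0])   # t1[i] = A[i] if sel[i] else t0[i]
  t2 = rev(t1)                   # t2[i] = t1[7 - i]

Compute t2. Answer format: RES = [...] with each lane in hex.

RES = [0x32, 0x1c, 0xe4, 0x59, 0x91, 0xd6, 0x10, 0x24]

t0 = [0x24, 0x9d, 0x10, 0x9f, 0xd6, 0xe4, 0x91, 0x32]
t1 = [0x24, 0x10, 0xd6, 0x91, 0x59, 0xe4, 0x1c, 0x32]
t2 = [0x32, 0x1c, 0xe4, 0x59, 0x91, 0xd6, 0x10, 0x24]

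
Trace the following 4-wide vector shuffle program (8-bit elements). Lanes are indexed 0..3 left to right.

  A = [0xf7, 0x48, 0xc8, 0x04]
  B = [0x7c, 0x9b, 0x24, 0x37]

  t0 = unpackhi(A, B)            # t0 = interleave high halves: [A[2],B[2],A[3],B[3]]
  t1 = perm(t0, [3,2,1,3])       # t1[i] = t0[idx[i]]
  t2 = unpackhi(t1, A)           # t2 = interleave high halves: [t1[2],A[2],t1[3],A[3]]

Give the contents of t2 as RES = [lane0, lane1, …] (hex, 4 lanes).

→ t0 |c8|24|04|37|
→ t1 |37|04|24|37|
→ t2 |24|c8|37|04|

RES = [0x24, 0xc8, 0x37, 0x04]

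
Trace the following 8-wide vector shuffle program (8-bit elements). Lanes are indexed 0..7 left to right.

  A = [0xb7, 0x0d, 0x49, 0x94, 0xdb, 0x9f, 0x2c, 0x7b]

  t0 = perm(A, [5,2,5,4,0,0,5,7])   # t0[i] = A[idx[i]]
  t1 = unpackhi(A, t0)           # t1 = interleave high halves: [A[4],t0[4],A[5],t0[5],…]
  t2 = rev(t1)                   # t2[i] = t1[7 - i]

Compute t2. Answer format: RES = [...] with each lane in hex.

  t0: 9f 49 9f db b7 b7 9f 7b
  t1: db b7 9f b7 2c 9f 7b 7b
  t2: 7b 7b 9f 2c b7 9f b7 db

RES = [ 0x7b  0x7b  0x9f  0x2c  0xb7  0x9f  0xb7  0xdb ]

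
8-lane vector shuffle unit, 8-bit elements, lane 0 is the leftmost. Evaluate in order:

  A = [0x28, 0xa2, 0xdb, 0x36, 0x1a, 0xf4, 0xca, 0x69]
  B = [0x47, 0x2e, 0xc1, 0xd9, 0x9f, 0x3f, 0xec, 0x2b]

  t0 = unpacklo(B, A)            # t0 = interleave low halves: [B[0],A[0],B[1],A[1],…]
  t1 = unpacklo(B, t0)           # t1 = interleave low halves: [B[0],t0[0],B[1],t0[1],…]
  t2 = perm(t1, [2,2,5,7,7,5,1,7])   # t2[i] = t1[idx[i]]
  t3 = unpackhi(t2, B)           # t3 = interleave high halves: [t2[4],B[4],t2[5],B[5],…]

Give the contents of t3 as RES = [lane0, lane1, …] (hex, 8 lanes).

t0 = [0x47, 0x28, 0x2e, 0xa2, 0xc1, 0xdb, 0xd9, 0x36]
t1 = [0x47, 0x47, 0x2e, 0x28, 0xc1, 0x2e, 0xd9, 0xa2]
t2 = [0x2e, 0x2e, 0x2e, 0xa2, 0xa2, 0x2e, 0x47, 0xa2]
t3 = [0xa2, 0x9f, 0x2e, 0x3f, 0x47, 0xec, 0xa2, 0x2b]

RES = [0xa2, 0x9f, 0x2e, 0x3f, 0x47, 0xec, 0xa2, 0x2b]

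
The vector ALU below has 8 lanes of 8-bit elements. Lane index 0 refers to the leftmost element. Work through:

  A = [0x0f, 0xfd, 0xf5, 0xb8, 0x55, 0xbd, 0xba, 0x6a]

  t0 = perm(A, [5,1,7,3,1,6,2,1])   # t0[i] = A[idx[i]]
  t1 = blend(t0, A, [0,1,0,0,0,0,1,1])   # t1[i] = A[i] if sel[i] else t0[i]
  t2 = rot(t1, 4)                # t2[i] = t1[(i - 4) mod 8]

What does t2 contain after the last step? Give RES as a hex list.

RES = [0xfd, 0xba, 0xba, 0x6a, 0xbd, 0xfd, 0x6a, 0xb8]

t0 = [0xbd, 0xfd, 0x6a, 0xb8, 0xfd, 0xba, 0xf5, 0xfd]
t1 = [0xbd, 0xfd, 0x6a, 0xb8, 0xfd, 0xba, 0xba, 0x6a]
t2 = [0xfd, 0xba, 0xba, 0x6a, 0xbd, 0xfd, 0x6a, 0xb8]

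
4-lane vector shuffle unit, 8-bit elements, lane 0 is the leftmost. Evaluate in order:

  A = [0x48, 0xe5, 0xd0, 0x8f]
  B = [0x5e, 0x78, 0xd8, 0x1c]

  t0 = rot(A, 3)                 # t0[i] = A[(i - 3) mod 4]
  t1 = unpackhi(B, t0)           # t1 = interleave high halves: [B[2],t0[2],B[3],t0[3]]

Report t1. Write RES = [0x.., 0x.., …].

t0 = [0xe5, 0xd0, 0x8f, 0x48]
t1 = [0xd8, 0x8f, 0x1c, 0x48]

RES = [ 0xd8  0x8f  0x1c  0x48 ]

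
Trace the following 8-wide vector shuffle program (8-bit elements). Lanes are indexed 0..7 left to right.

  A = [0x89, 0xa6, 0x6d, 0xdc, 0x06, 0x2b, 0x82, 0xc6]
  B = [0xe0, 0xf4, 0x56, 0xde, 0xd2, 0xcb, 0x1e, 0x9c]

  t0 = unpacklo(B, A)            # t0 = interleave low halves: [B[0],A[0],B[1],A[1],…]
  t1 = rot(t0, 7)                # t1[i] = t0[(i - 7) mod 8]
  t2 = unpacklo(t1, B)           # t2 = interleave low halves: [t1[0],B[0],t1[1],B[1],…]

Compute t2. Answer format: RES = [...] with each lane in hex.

t0 = [0xe0, 0x89, 0xf4, 0xa6, 0x56, 0x6d, 0xde, 0xdc]
t1 = [0x89, 0xf4, 0xa6, 0x56, 0x6d, 0xde, 0xdc, 0xe0]
t2 = [0x89, 0xe0, 0xf4, 0xf4, 0xa6, 0x56, 0x56, 0xde]

RES = [0x89, 0xe0, 0xf4, 0xf4, 0xa6, 0x56, 0x56, 0xde]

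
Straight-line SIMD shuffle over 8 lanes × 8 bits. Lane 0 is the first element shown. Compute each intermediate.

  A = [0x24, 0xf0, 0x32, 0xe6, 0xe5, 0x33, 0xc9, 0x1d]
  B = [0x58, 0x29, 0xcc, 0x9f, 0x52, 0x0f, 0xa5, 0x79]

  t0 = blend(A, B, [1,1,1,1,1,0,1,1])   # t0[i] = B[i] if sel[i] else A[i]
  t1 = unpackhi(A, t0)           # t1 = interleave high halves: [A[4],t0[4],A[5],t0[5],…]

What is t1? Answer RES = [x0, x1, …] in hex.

  t0: 58 29 cc 9f 52 33 a5 79
  t1: e5 52 33 33 c9 a5 1d 79

RES = [ 0xe5  0x52  0x33  0x33  0xc9  0xa5  0x1d  0x79 ]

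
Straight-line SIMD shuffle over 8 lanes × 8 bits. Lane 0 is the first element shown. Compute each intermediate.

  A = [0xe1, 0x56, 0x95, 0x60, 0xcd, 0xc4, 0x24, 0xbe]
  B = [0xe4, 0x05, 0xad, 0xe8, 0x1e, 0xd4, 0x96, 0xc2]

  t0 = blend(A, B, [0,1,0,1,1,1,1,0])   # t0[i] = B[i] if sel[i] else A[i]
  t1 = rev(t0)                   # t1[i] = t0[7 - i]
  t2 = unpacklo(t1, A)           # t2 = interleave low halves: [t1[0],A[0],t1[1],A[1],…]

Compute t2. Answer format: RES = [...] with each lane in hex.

  t0: e1 05 95 e8 1e d4 96 be
  t1: be 96 d4 1e e8 95 05 e1
  t2: be e1 96 56 d4 95 1e 60

RES = [0xbe, 0xe1, 0x96, 0x56, 0xd4, 0x95, 0x1e, 0x60]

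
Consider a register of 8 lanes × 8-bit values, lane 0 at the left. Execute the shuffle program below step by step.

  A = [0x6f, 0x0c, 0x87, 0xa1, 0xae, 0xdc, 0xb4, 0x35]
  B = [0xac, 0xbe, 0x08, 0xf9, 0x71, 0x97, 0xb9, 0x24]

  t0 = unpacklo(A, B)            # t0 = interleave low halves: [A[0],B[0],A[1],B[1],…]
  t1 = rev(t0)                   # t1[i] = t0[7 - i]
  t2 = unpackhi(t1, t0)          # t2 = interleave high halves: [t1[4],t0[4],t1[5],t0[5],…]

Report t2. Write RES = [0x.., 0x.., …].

RES = [0xbe, 0x87, 0x0c, 0x08, 0xac, 0xa1, 0x6f, 0xf9]

→ t0 |6f|ac|0c|be|87|08|a1|f9|
→ t1 |f9|a1|08|87|be|0c|ac|6f|
→ t2 |be|87|0c|08|ac|a1|6f|f9|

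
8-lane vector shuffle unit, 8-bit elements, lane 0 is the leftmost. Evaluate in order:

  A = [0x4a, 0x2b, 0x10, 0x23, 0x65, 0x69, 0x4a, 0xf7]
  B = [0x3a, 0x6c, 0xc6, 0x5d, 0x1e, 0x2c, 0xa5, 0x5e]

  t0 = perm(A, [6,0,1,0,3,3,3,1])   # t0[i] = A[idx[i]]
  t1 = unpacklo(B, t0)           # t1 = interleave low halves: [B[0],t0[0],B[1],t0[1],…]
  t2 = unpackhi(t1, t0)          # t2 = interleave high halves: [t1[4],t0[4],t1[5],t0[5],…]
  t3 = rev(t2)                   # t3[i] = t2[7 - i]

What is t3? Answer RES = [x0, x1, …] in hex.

RES = [ 0x2b  0x4a  0x23  0x5d  0x23  0x2b  0x23  0xc6 ]

→ t0 |4a|4a|2b|4a|23|23|23|2b|
→ t1 |3a|4a|6c|4a|c6|2b|5d|4a|
→ t2 |c6|23|2b|23|5d|23|4a|2b|
→ t3 |2b|4a|23|5d|23|2b|23|c6|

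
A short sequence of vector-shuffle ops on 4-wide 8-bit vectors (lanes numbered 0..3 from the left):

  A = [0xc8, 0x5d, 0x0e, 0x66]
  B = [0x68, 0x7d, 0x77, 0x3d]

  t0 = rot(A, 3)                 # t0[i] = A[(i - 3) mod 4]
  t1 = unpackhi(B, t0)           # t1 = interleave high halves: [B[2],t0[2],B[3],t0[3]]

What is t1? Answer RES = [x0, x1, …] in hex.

→ t0 |5d|0e|66|c8|
→ t1 |77|66|3d|c8|

RES = [ 0x77  0x66  0x3d  0xc8 ]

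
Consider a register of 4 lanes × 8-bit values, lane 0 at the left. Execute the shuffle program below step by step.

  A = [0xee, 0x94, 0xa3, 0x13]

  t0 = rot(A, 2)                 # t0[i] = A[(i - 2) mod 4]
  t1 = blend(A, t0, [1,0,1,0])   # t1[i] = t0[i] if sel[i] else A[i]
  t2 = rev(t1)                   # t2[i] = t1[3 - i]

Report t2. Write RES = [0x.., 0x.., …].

  t0: a3 13 ee 94
  t1: a3 94 ee 13
  t2: 13 ee 94 a3

RES = [ 0x13  0xee  0x94  0xa3 ]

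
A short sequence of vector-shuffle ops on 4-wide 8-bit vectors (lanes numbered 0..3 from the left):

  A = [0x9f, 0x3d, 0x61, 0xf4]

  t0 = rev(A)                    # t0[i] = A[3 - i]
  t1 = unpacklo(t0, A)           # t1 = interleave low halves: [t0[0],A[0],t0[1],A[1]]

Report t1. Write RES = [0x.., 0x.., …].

→ t0 |f4|61|3d|9f|
→ t1 |f4|9f|61|3d|

RES = [0xf4, 0x9f, 0x61, 0x3d]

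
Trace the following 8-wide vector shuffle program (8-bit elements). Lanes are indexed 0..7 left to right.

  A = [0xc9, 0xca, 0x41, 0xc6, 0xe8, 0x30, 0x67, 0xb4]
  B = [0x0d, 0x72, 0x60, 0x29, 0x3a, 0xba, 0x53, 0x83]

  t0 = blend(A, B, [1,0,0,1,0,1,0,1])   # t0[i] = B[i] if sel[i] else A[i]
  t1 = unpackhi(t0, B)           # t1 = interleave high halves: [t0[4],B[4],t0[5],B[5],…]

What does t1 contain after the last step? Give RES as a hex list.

→ t0 |0d|ca|41|29|e8|ba|67|83|
→ t1 |e8|3a|ba|ba|67|53|83|83|

RES = [0xe8, 0x3a, 0xba, 0xba, 0x67, 0x53, 0x83, 0x83]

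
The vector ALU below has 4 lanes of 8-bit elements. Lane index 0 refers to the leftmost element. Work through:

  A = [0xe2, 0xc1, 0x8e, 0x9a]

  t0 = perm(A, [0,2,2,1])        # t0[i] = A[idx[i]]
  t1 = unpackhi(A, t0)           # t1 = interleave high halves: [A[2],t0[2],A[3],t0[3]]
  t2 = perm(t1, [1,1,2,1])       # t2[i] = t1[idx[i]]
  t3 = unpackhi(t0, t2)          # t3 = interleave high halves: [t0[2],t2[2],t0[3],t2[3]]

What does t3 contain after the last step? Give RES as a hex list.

  t0: e2 8e 8e c1
  t1: 8e 8e 9a c1
  t2: 8e 8e 9a 8e
  t3: 8e 9a c1 8e

RES = [ 0x8e  0x9a  0xc1  0x8e ]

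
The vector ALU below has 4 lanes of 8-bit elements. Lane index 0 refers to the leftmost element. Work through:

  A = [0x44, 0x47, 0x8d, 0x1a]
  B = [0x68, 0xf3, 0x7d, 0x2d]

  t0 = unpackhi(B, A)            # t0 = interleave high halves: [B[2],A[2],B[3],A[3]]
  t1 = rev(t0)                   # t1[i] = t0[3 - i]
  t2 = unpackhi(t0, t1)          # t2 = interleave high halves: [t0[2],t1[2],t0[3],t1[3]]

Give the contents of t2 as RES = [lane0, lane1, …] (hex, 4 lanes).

→ t0 |7d|8d|2d|1a|
→ t1 |1a|2d|8d|7d|
→ t2 |2d|8d|1a|7d|

RES = [ 0x2d  0x8d  0x1a  0x7d ]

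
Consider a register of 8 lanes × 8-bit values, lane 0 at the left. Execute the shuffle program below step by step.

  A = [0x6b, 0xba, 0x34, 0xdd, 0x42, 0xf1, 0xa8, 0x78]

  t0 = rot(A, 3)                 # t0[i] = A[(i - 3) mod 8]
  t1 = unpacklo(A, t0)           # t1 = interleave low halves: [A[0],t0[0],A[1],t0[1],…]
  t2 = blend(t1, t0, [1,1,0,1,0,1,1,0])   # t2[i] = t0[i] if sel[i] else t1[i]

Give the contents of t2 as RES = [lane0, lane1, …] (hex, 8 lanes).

RES = [0xf1, 0xa8, 0xba, 0x6b, 0x34, 0x34, 0xdd, 0x6b]

→ t0 |f1|a8|78|6b|ba|34|dd|42|
→ t1 |6b|f1|ba|a8|34|78|dd|6b|
→ t2 |f1|a8|ba|6b|34|34|dd|6b|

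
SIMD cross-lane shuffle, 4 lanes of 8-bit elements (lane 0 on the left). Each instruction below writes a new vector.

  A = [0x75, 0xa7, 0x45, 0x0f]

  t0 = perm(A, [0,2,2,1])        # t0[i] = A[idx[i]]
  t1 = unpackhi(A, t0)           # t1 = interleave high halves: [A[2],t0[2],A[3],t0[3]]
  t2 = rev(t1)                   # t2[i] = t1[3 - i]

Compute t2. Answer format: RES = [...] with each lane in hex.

  t0: 75 45 45 a7
  t1: 45 45 0f a7
  t2: a7 0f 45 45

RES = [ 0xa7  0x0f  0x45  0x45 ]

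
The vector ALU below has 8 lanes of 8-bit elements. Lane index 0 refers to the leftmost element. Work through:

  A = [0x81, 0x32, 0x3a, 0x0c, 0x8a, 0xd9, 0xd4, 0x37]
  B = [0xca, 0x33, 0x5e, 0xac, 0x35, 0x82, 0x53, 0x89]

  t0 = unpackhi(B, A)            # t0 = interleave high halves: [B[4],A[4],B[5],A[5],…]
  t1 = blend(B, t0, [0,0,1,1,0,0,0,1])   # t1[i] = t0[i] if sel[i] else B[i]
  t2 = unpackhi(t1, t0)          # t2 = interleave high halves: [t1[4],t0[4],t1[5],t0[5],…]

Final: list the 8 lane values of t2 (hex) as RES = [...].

RES = [ 0x35  0x53  0x82  0xd4  0x53  0x89  0x37  0x37 ]

t0 = [0x35, 0x8a, 0x82, 0xd9, 0x53, 0xd4, 0x89, 0x37]
t1 = [0xca, 0x33, 0x82, 0xd9, 0x35, 0x82, 0x53, 0x37]
t2 = [0x35, 0x53, 0x82, 0xd4, 0x53, 0x89, 0x37, 0x37]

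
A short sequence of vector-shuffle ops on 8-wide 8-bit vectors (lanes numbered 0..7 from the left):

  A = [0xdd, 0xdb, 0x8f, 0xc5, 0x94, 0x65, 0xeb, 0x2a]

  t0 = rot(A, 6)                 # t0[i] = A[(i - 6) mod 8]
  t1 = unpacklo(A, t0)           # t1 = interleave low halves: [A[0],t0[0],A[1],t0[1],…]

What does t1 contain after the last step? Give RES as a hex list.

RES = [ 0xdd  0x8f  0xdb  0xc5  0x8f  0x94  0xc5  0x65 ]

  t0: 8f c5 94 65 eb 2a dd db
  t1: dd 8f db c5 8f 94 c5 65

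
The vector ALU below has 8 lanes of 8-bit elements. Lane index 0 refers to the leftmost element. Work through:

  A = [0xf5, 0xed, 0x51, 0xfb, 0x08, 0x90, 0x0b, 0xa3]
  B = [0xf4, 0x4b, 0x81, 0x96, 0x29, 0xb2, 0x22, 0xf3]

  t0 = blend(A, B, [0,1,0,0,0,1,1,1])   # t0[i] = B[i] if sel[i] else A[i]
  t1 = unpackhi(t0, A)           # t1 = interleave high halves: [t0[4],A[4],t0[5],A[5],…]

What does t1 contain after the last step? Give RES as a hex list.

  t0: f5 4b 51 fb 08 b2 22 f3
  t1: 08 08 b2 90 22 0b f3 a3

RES = [ 0x08  0x08  0xb2  0x90  0x22  0x0b  0xf3  0xa3 ]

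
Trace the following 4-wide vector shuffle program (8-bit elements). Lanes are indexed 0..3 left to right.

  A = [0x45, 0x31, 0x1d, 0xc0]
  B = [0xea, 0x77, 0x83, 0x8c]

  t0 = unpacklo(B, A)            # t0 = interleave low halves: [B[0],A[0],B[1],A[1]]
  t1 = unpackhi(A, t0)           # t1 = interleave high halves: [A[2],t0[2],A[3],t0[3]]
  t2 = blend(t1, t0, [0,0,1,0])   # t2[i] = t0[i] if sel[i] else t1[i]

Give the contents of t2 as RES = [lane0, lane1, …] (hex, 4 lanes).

RES = [0x1d, 0x77, 0x77, 0x31]

  t0: ea 45 77 31
  t1: 1d 77 c0 31
  t2: 1d 77 77 31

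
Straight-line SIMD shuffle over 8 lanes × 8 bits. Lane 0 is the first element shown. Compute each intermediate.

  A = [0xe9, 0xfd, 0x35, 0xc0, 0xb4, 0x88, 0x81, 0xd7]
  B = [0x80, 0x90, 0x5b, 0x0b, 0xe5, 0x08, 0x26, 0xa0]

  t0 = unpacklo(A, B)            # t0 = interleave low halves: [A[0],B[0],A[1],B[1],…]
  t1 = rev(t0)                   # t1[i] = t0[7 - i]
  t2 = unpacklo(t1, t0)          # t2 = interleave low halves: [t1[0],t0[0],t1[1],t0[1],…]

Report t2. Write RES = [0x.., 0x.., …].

RES = [ 0x0b  0xe9  0xc0  0x80  0x5b  0xfd  0x35  0x90 ]

→ t0 |e9|80|fd|90|35|5b|c0|0b|
→ t1 |0b|c0|5b|35|90|fd|80|e9|
→ t2 |0b|e9|c0|80|5b|fd|35|90|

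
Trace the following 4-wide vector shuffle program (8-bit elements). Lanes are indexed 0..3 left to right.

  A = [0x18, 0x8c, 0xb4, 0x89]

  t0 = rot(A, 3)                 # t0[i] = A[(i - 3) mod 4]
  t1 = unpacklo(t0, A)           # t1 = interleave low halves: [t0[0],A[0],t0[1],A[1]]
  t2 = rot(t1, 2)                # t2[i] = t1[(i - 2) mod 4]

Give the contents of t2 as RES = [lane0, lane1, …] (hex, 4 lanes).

  t0: 8c b4 89 18
  t1: 8c 18 b4 8c
  t2: b4 8c 8c 18

RES = [ 0xb4  0x8c  0x8c  0x18 ]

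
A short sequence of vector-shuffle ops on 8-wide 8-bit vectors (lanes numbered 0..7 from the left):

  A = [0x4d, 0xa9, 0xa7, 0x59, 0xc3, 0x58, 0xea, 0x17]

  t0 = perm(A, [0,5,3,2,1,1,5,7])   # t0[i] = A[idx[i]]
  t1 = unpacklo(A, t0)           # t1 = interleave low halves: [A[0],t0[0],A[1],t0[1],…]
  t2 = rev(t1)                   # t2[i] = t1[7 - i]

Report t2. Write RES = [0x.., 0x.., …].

  t0: 4d 58 59 a7 a9 a9 58 17
  t1: 4d 4d a9 58 a7 59 59 a7
  t2: a7 59 59 a7 58 a9 4d 4d

RES = [0xa7, 0x59, 0x59, 0xa7, 0x58, 0xa9, 0x4d, 0x4d]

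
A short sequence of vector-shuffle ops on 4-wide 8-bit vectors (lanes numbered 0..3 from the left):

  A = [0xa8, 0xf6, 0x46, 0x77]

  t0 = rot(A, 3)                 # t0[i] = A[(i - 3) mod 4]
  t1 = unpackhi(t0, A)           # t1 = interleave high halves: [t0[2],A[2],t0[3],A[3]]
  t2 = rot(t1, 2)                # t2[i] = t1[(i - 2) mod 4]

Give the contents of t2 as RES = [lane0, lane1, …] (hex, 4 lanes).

  t0: f6 46 77 a8
  t1: 77 46 a8 77
  t2: a8 77 77 46

RES = [0xa8, 0x77, 0x77, 0x46]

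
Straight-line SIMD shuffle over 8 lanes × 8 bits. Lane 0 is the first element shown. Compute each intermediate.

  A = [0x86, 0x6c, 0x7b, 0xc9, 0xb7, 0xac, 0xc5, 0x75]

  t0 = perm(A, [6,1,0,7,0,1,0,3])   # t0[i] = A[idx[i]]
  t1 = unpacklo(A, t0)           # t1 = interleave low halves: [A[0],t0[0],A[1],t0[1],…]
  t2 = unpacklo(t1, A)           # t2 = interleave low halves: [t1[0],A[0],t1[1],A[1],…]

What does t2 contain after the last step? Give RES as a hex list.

t0 = [0xc5, 0x6c, 0x86, 0x75, 0x86, 0x6c, 0x86, 0xc9]
t1 = [0x86, 0xc5, 0x6c, 0x6c, 0x7b, 0x86, 0xc9, 0x75]
t2 = [0x86, 0x86, 0xc5, 0x6c, 0x6c, 0x7b, 0x6c, 0xc9]

RES = [0x86, 0x86, 0xc5, 0x6c, 0x6c, 0x7b, 0x6c, 0xc9]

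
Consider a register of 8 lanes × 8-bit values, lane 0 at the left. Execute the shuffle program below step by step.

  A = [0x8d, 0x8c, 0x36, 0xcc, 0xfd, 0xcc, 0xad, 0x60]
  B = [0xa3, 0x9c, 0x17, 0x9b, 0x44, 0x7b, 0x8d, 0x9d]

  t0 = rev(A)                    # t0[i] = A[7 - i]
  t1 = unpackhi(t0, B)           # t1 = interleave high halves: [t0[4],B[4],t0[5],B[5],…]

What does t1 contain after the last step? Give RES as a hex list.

→ t0 |60|ad|cc|fd|cc|36|8c|8d|
→ t1 |cc|44|36|7b|8c|8d|8d|9d|

RES = [ 0xcc  0x44  0x36  0x7b  0x8c  0x8d  0x8d  0x9d ]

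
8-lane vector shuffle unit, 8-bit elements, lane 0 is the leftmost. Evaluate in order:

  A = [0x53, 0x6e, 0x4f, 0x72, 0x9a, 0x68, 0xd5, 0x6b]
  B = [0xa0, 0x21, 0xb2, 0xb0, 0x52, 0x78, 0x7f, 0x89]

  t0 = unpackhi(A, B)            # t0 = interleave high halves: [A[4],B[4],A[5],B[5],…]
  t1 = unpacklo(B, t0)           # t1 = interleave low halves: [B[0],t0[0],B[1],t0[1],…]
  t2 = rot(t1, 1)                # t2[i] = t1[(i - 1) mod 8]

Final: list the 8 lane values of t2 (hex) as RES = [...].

RES = [ 0x78  0xa0  0x9a  0x21  0x52  0xb2  0x68  0xb0 ]

→ t0 |9a|52|68|78|d5|7f|6b|89|
→ t1 |a0|9a|21|52|b2|68|b0|78|
→ t2 |78|a0|9a|21|52|b2|68|b0|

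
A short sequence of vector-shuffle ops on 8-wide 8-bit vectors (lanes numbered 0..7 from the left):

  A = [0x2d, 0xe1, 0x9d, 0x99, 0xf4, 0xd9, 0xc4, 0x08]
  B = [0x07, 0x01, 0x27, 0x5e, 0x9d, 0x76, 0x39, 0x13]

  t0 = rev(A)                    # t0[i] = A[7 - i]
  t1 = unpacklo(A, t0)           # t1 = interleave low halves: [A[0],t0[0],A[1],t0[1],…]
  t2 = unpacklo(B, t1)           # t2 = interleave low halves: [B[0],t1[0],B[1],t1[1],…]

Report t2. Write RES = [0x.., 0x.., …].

RES = [ 0x07  0x2d  0x01  0x08  0x27  0xe1  0x5e  0xc4 ]

  t0: 08 c4 d9 f4 99 9d e1 2d
  t1: 2d 08 e1 c4 9d d9 99 f4
  t2: 07 2d 01 08 27 e1 5e c4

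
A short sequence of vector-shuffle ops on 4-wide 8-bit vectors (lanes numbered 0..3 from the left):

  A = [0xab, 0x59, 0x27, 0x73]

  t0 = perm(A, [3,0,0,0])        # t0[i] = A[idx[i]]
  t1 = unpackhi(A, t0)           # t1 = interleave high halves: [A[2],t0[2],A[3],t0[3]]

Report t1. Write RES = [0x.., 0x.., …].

→ t0 |73|ab|ab|ab|
→ t1 |27|ab|73|ab|

RES = [0x27, 0xab, 0x73, 0xab]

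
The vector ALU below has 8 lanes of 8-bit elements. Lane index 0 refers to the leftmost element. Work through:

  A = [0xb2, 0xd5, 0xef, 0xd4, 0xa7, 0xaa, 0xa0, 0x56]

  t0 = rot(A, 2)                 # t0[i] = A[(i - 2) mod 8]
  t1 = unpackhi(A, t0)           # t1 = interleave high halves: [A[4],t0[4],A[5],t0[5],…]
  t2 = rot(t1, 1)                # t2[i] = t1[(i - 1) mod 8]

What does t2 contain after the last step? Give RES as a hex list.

t0 = [0xa0, 0x56, 0xb2, 0xd5, 0xef, 0xd4, 0xa7, 0xaa]
t1 = [0xa7, 0xef, 0xaa, 0xd4, 0xa0, 0xa7, 0x56, 0xaa]
t2 = [0xaa, 0xa7, 0xef, 0xaa, 0xd4, 0xa0, 0xa7, 0x56]

RES = [ 0xaa  0xa7  0xef  0xaa  0xd4  0xa0  0xa7  0x56 ]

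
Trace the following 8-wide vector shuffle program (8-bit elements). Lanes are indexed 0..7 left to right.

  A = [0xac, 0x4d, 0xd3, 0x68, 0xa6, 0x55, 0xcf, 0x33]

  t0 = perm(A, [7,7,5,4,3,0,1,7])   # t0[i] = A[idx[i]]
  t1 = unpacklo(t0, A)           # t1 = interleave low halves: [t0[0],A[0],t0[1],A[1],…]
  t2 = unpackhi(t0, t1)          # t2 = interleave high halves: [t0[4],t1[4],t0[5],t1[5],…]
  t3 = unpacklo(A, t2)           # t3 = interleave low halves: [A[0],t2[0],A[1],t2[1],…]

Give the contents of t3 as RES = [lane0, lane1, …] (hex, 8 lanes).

t0 = [0x33, 0x33, 0x55, 0xa6, 0x68, 0xac, 0x4d, 0x33]
t1 = [0x33, 0xac, 0x33, 0x4d, 0x55, 0xd3, 0xa6, 0x68]
t2 = [0x68, 0x55, 0xac, 0xd3, 0x4d, 0xa6, 0x33, 0x68]
t3 = [0xac, 0x68, 0x4d, 0x55, 0xd3, 0xac, 0x68, 0xd3]

RES = [0xac, 0x68, 0x4d, 0x55, 0xd3, 0xac, 0x68, 0xd3]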